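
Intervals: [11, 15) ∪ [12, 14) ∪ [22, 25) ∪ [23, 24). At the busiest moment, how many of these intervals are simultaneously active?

At 12, 2 of the intervals are simultaneously active.
No point has more.

2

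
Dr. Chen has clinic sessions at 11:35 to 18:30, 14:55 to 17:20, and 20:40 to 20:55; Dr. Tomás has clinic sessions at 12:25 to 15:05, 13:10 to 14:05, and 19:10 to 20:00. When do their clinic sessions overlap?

A, merged: 11:35–18:30, 20:40–20:55.
B, merged: 12:25–15:05, 19:10–20:00.
11:35–18:30 meets the second set on 12:25–15:05.
20:40–20:55: no overlap with the second set.

12:25–15:05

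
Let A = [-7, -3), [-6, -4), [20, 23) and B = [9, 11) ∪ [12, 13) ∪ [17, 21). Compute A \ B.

A, merged: [-7, -3), [20, 23).
[-7, -3): no B overlap → unchanged.
[20, 23) minus B → [21, 23).

[-7, -3) ∪ [21, 23)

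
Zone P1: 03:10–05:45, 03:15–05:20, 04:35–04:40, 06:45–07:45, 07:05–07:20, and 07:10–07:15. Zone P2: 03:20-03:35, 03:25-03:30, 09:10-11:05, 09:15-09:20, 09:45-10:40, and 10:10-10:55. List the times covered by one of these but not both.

First set merges to 03:10–05:45, 06:45–07:45.
Second set merges to 03:20–03:35, 09:10–11:05.
A but not B: 03:10–03:20, 03:35–05:45, 06:45–07:45.
B but not A: 09:10–11:05.
Combining gives A △ B.

03:10–03:20, 03:35–05:45, 06:45–07:45, 09:10–11:05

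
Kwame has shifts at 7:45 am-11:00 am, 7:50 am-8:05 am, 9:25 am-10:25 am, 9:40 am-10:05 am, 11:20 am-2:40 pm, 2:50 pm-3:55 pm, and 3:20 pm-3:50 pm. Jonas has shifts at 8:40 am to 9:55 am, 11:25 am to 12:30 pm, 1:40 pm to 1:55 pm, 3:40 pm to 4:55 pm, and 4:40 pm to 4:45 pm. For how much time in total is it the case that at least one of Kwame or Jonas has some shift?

A, merged: 7:45 am–11:00 am, 11:20 am–2:40 pm, 2:50 pm–3:55 pm.
B, merged: 8:40 am–9:55 am, 11:25 am–12:30 pm, 1:40 pm–1:55 pm, 3:40 pm–4:55 pm.
A ∪ B = 7:45 am–11:00 am, 11:20 am–2:40 pm, 2:50 pm–4:55 pm.
Total: 3 h 15 min + 3 h 20 min + 2 h 5 min = 8 h 40 min.

8 h 40 min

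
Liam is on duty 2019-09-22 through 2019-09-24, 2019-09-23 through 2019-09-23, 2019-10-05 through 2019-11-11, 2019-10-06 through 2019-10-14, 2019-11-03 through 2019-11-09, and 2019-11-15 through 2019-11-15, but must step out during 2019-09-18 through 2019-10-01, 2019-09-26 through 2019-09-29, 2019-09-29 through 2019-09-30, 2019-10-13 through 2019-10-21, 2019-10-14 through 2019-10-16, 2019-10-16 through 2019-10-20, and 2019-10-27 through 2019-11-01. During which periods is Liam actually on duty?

First set merges to 2019-09-22 through 2019-09-24, 2019-10-05 through 2019-11-11, 2019-11-15 through 2019-11-15.
Second set merges to 2019-09-18 through 2019-10-01, 2019-10-13 through 2019-10-21, 2019-10-27 through 2019-11-01.
2019-09-22 through 2019-09-24: entirely removed.
2019-10-05 through 2019-11-11 \ B = 2019-10-05 through 2019-10-12, 2019-10-22 through 2019-10-26, 2019-11-02 through 2019-11-11.
2019-11-15 through 2019-11-15: nothing removed.

2019-10-05 through 2019-10-12, 2019-10-22 through 2019-10-26, 2019-11-02 through 2019-11-11, 2019-11-15 through 2019-11-15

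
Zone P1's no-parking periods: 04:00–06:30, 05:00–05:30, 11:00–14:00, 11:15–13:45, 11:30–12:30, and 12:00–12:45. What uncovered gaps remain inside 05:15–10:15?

Covered (merged): 04:00–06:30, 11:00–14:00.
Gaps within 05:15–10:15: 06:30–10:15.

06:30–10:15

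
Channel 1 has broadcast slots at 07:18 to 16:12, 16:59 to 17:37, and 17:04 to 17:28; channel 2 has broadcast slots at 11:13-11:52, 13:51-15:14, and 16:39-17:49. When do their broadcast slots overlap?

A, merged: 07:18–16:12, 16:59–17:37.
07:18–16:12 overlaps B on 11:13–11:52, 13:51–15:14.
16:59–17:37 overlaps B on 16:59–17:37.

11:13–11:52, 13:51–15:14, 16:59–17:37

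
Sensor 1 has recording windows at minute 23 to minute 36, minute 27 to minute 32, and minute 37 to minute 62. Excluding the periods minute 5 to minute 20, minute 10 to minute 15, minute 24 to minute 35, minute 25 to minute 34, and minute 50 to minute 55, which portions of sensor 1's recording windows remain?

First set merges to minute 23 to minute 36, minute 37 to minute 62.
Second set merges to minute 5 to minute 20, minute 24 to minute 35, minute 50 to minute 55.
minute 23 to minute 36 minus B → minute 23 to minute 24, minute 35 to minute 36.
minute 37 to minute 62 minus B → minute 37 to minute 50, minute 55 to minute 62.

minute 23 to minute 24, minute 35 to minute 36, minute 37 to minute 50, minute 55 to minute 62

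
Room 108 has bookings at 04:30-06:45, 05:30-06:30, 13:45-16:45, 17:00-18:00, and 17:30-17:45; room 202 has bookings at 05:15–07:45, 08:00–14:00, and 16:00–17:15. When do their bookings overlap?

A, merged: 04:30-06:45, 13:45-16:45, 17:00-18:00.
04:30-06:45 ∩ B → 05:15-06:45.
13:45-16:45 ∩ B → 13:45-14:00, 16:00-16:45.
17:00-18:00 ∩ B → 17:00-17:15.

05:15-06:45, 13:45-14:00, 16:00-16:45, 17:00-17:15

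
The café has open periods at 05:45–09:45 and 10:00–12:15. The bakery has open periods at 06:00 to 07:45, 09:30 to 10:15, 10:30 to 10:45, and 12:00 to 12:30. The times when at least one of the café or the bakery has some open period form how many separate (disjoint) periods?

1

A ∪ B = 05:45–12:30.
That is 1 disjoint piece.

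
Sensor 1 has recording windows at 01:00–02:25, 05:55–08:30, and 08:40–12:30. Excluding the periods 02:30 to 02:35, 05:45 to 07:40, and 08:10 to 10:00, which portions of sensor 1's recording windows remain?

01:00–02:25: no B overlap → unchanged.
05:55–08:30 minus B → 07:40–08:10.
08:40–12:30 minus B → 10:00–12:30.

01:00–02:25, 07:40–08:10, 10:00–12:30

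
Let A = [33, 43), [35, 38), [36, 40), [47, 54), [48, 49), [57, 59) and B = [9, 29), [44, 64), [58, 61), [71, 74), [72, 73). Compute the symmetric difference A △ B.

[9, 29) ∪ [33, 43) ∪ [44, 47) ∪ [54, 57) ∪ [59, 64) ∪ [71, 74)

Merge the first list: [33, 43), [47, 54), [57, 59).
Merge the second list: [9, 29), [44, 64), [71, 74).
Only in the first: [33, 43).
Only in the second: [9, 29), [44, 47), [54, 57), [59, 64), [71, 74).
Together these are the periods covered by exactly one.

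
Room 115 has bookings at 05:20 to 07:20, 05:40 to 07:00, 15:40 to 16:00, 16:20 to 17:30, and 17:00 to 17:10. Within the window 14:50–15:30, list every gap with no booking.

14:50-15:30

The merged coverage is 05:20-07:20, 15:40-16:00, 16:20-17:30.
Uncovered inside 14:50-15:30: 14:50-15:30.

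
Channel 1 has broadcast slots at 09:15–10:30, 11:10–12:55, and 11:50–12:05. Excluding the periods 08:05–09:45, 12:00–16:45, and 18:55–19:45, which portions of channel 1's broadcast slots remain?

09:45-10:30, 11:10-12:00

A, merged: 09:15-10:30, 11:10-12:55.
09:15-10:30 \ B = 09:45-10:30.
11:10-12:55 \ B = 11:10-12:00.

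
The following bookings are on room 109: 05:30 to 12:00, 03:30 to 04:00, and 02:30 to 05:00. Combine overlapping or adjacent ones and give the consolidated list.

02:30-05:00, 05:30-12:00

Sort by start: 02:30-05:00, 03:30-04:00, 05:30-12:00.
03:30-04:00 overlaps/touches 02:30-05:00 → extend to 02:30-05:00.
05:30-12:00 is disjoint → start new block.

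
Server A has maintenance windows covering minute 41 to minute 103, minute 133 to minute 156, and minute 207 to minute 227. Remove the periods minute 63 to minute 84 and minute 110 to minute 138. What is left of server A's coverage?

minute 41 to minute 103 minus B → minute 41 to minute 63, minute 84 to minute 103.
minute 133 to minute 156 minus B → minute 138 to minute 156.
minute 207 to minute 227: no B overlap → unchanged.

minute 41 to minute 63, minute 84 to minute 103, minute 138 to minute 156, minute 207 to minute 227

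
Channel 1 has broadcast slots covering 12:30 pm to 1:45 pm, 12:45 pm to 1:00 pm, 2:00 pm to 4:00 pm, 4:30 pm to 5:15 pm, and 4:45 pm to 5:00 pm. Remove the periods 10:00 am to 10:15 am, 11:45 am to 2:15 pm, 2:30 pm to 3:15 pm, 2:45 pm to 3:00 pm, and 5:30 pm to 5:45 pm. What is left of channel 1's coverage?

Merge the first list: 12:30 pm–1:45 pm, 2:00 pm–4:00 pm, 4:30 pm–5:15 pm.
Merge the second list: 10:00 am–10:15 am, 11:45 am–2:15 pm, 2:30 pm–3:15 pm, 5:30 pm–5:45 pm.
12:30 pm–1:45 pm: entirely removed.
2:00 pm–4:00 pm \ B = 2:15 pm–2:30 pm, 3:15 pm–4:00 pm.
4:30 pm–5:15 pm: nothing removed.

2:15 pm–2:30 pm, 3:15 pm–4:00 pm, 4:30 pm–5:15 pm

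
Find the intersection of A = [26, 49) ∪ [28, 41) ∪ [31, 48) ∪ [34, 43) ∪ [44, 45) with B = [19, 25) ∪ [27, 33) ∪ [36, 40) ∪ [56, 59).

[27, 33) ∪ [36, 40)

First set merges to [26, 49).
[26, 49) ∩ B → [27, 33), [36, 40).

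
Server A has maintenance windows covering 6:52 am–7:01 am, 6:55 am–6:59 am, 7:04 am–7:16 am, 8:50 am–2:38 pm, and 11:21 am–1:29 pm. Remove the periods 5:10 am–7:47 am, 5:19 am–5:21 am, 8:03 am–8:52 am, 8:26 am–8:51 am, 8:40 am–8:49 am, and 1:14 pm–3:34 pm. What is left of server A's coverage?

8:52 am–1:14 pm

Merge the first list: 6:52 am–7:01 am, 7:04 am–7:16 am, 8:50 am–2:38 pm.
Merge the second list: 5:10 am–7:47 am, 8:03 am–8:52 am, 1:14 pm–3:34 pm.
6:52 am–7:01 am: fully covered by B → removed.
7:04 am–7:16 am: fully covered by B → removed.
8:50 am–2:38 pm minus B → 8:52 am–1:14 pm.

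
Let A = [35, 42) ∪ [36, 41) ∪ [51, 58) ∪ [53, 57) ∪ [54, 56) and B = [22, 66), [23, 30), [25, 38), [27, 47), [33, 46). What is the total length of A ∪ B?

A, merged: [35, 42), [51, 58).
B, merged: [22, 66).
A ∪ B = [22, 66).
Total: 44.

44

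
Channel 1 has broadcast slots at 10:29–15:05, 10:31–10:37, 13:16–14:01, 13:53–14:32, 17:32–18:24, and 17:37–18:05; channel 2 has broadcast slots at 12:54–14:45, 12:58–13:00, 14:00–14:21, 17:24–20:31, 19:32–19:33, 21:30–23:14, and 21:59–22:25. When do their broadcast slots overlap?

12:54-14:45, 17:32-18:24

Merge the first list: 10:29-15:05, 17:32-18:24.
Merge the second list: 12:54-14:45, 17:24-20:31, 21:30-23:14.
10:29-15:05 meets the second set on 12:54-14:45.
17:32-18:24 meets the second set on 17:32-18:24.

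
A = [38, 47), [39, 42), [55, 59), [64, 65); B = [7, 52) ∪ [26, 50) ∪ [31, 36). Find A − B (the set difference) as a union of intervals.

[55, 59) ∪ [64, 65)

First set merges to [38, 47), [55, 59), [64, 65).
Second set merges to [7, 52).
[38, 47): fully covered by B → removed.
[55, 59): no B overlap → unchanged.
[64, 65): no B overlap → unchanged.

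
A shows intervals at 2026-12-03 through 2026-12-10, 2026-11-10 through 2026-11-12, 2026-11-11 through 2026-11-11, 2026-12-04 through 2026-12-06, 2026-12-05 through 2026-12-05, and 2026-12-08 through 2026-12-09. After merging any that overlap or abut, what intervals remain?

2026-11-10 through 2026-11-12, 2026-12-03 through 2026-12-10

Sort by start: 2026-11-10 through 2026-11-12, 2026-11-11 through 2026-11-11, 2026-12-03 through 2026-12-10, 2026-12-04 through 2026-12-06, 2026-12-05 through 2026-12-05, 2026-12-08 through 2026-12-09.
2026-11-11 through 2026-11-11 overlaps/touches 2026-11-10 through 2026-11-12 → extend to 2026-11-10 through 2026-11-12.
2026-12-03 through 2026-12-10 is disjoint → start new block.
2026-12-04 through 2026-12-06 overlaps/touches 2026-12-03 through 2026-12-10 → extend to 2026-12-03 through 2026-12-10.
2026-12-05 through 2026-12-05 overlaps/touches 2026-12-03 through 2026-12-10 → extend to 2026-12-03 through 2026-12-10.
2026-12-08 through 2026-12-09 overlaps/touches 2026-12-03 through 2026-12-10 → extend to 2026-12-03 through 2026-12-10.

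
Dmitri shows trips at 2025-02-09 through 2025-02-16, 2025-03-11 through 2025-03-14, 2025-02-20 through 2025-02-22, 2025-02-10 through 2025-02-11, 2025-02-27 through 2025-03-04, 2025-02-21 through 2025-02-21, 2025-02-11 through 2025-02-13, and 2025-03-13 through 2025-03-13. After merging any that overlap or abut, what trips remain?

Sort by start: 2025-02-09 through 2025-02-16, 2025-02-10 through 2025-02-11, 2025-02-11 through 2025-02-13, 2025-02-20 through 2025-02-22, 2025-02-21 through 2025-02-21, 2025-02-27 through 2025-03-04, 2025-03-11 through 2025-03-14, 2025-03-13 through 2025-03-13.
2025-02-10 through 2025-02-11 overlaps/touches 2025-02-09 through 2025-02-16 → extend to 2025-02-09 through 2025-02-16.
2025-02-11 through 2025-02-13 overlaps/touches 2025-02-09 through 2025-02-16 → extend to 2025-02-09 through 2025-02-16.
2025-02-20 through 2025-02-22 is disjoint → start new block.
2025-02-21 through 2025-02-21 overlaps/touches 2025-02-20 through 2025-02-22 → extend to 2025-02-20 through 2025-02-22.
2025-02-27 through 2025-03-04 is disjoint → start new block.
2025-03-11 through 2025-03-14 is disjoint → start new block.
2025-03-13 through 2025-03-13 overlaps/touches 2025-03-11 through 2025-03-14 → extend to 2025-03-11 through 2025-03-14.

2025-02-09 through 2025-02-16, 2025-02-20 through 2025-02-22, 2025-02-27 through 2025-03-04, 2025-03-11 through 2025-03-14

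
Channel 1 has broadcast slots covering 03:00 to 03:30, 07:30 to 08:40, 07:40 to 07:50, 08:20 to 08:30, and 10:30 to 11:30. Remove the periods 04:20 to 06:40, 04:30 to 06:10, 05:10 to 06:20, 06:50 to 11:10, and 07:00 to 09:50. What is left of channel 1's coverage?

03:00–03:30, 11:10–11:30

A, merged: 03:00–03:30, 07:30–08:40, 10:30–11:30.
B, merged: 04:20–06:40, 06:50–11:10.
03:00–03:30: no B overlap → unchanged.
07:30–08:40: fully covered by B → removed.
10:30–11:30 minus B → 11:10–11:30.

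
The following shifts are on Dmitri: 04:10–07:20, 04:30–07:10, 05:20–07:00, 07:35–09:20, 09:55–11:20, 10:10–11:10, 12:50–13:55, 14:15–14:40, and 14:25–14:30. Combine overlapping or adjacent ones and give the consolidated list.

04:30–07:10 overlaps/touches 04:10–07:20 → extend to 04:10–07:20.
05:20–07:00 overlaps/touches 04:10–07:20 → extend to 04:10–07:20.
07:35–09:20 is disjoint → start new block.
09:55–11:20 is disjoint → start new block.
10:10–11:10 overlaps/touches 09:55–11:20 → extend to 09:55–11:20.
12:50–13:55 is disjoint → start new block.
14:15–14:40 is disjoint → start new block.
14:25–14:30 overlaps/touches 14:15–14:40 → extend to 14:15–14:40.

04:10–07:20, 07:35–09:20, 09:55–11:20, 12:50–13:55, 14:15–14:40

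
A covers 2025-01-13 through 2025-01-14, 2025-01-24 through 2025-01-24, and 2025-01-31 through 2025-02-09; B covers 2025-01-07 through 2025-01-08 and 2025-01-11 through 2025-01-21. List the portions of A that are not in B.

2025-01-13 through 2025-01-14 lies entirely inside B → drops out.
2025-01-24 through 2025-01-24 is untouched.
2025-01-31 through 2025-02-09 is untouched.

2025-01-24 through 2025-01-24, 2025-01-31 through 2025-02-09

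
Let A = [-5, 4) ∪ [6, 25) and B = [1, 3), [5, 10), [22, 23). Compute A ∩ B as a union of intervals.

[1, 3) ∪ [6, 10) ∪ [22, 23)

[-5, 4) ∩ B → [1, 3).
[6, 25) ∩ B → [6, 10), [22, 23).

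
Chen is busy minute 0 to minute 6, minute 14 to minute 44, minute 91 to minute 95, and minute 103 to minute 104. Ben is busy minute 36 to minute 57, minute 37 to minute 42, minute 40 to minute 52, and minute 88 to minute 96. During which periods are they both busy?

minute 36 to minute 44, minute 91 to minute 95

B, merged: minute 36 to minute 57, minute 88 to minute 96.
minute 0 to minute 6 meets no B interval.
minute 14 to minute 44 ∩ B → minute 36 to minute 44.
minute 91 to minute 95 ∩ B → minute 91 to minute 95.
minute 103 to minute 104 meets no B interval.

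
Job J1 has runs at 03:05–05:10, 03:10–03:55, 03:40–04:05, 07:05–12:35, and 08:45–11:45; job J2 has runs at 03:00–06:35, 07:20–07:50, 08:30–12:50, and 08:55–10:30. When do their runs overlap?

03:05-05:10, 07:20-07:50, 08:30-12:35

First set merges to 03:05-05:10, 07:05-12:35.
Second set merges to 03:00-06:35, 07:20-07:50, 08:30-12:50.
03:05-05:10 meets the second set on 03:05-05:10.
07:05-12:35 meets the second set on 07:20-07:50, 08:30-12:35.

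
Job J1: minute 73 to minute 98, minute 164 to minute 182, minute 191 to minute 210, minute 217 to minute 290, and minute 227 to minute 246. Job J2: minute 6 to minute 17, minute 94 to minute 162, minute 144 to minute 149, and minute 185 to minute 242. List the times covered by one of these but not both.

minute 6 to minute 17, minute 73 to minute 94, minute 98 to minute 162, minute 164 to minute 182, minute 185 to minute 191, minute 210 to minute 217, minute 242 to minute 290

Merge the first list: minute 73 to minute 98, minute 164 to minute 182, minute 191 to minute 210, minute 217 to minute 290.
Merge the second list: minute 6 to minute 17, minute 94 to minute 162, minute 185 to minute 242.
A \ B = minute 73 to minute 94, minute 164 to minute 182, minute 242 to minute 290.
B \ A = minute 6 to minute 17, minute 98 to minute 162, minute 185 to minute 191, minute 210 to minute 217.
Union of the two gives the symmetric difference.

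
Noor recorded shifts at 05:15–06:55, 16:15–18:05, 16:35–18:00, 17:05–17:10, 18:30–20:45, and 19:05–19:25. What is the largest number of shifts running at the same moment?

3

At 17:05, 3 of the intervals are simultaneously active.
No point has more.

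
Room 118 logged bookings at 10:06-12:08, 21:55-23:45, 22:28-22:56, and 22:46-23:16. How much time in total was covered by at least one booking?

3 h 52 min

Merged: 10:06–12:08, 21:55–23:45.
Lengths: 2 h 2 min + 1 h 50 min = 3 h 52 min.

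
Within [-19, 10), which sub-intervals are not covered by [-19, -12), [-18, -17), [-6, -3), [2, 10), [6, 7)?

[-12, -6) ∪ [-3, 2)

Covered (merged): [-19, -12), [-6, -3), [2, 10).
Uncovered inside [-19, 10): [-12, -6), [-3, 2).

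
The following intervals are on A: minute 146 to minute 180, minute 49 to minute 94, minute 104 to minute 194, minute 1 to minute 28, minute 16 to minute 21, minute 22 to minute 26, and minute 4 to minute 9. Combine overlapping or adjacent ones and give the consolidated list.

minute 1 to minute 28, minute 49 to minute 94, minute 104 to minute 194

Sort by start: minute 1 to minute 28, minute 4 to minute 9, minute 16 to minute 21, minute 22 to minute 26, minute 49 to minute 94, minute 104 to minute 194, minute 146 to minute 180.
minute 4 to minute 9 overlaps/touches minute 1 to minute 28 → extend to minute 1 to minute 28.
minute 16 to minute 21 overlaps/touches minute 1 to minute 28 → extend to minute 1 to minute 28.
minute 22 to minute 26 overlaps/touches minute 1 to minute 28 → extend to minute 1 to minute 28.
minute 49 to minute 94 is disjoint → start new block.
minute 104 to minute 194 is disjoint → start new block.
minute 146 to minute 180 overlaps/touches minute 104 to minute 194 → extend to minute 104 to minute 194.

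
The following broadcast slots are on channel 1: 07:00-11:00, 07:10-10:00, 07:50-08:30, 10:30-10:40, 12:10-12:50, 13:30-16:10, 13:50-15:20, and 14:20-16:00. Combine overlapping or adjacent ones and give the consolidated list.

07:00-11:00, 12:10-12:50, 13:30-16:10

07:10-10:00 overlaps/touches 07:00-11:00 → extend to 07:00-11:00.
07:50-08:30 overlaps/touches 07:00-11:00 → extend to 07:00-11:00.
10:30-10:40 overlaps/touches 07:00-11:00 → extend to 07:00-11:00.
12:10-12:50 is disjoint → start new block.
13:30-16:10 is disjoint → start new block.
13:50-15:20 overlaps/touches 13:30-16:10 → extend to 13:30-16:10.
14:20-16:00 overlaps/touches 13:30-16:10 → extend to 13:30-16:10.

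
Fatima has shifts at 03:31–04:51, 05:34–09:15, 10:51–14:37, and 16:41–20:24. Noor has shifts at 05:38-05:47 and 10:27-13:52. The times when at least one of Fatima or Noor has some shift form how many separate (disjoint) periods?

A ∪ B = 03:31–04:51, 05:34–09:15, 10:27–14:37, 16:41–20:24.
That is 4 disjoint pieces.

4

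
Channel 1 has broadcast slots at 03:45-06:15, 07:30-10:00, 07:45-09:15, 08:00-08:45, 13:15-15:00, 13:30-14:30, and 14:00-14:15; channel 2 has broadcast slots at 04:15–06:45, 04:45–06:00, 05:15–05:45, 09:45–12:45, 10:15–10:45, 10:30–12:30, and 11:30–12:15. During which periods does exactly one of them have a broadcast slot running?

Merge the first list: 03:45–06:15, 07:30–10:00, 13:15–15:00.
Merge the second list: 04:15–06:45, 09:45–12:45.
A \ B = 03:45–04:15, 07:30–09:45, 13:15–15:00.
B \ A = 06:15–06:45, 10:00–12:45.
Union of the two gives the symmetric difference.

03:45–04:15, 06:15–06:45, 07:30–09:45, 10:00–12:45, 13:15–15:00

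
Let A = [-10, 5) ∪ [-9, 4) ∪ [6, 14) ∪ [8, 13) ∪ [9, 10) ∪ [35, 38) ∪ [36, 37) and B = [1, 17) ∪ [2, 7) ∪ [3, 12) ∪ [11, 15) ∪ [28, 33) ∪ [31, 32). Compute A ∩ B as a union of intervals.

[1, 5) ∪ [6, 14)

Merge the first list: [-10, 5), [6, 14), [35, 38).
Merge the second list: [1, 17), [28, 33).
[-10, 5) overlaps B on [1, 5).
[6, 14) overlaps B on [6, 14).
[35, 38) falls entirely outside B.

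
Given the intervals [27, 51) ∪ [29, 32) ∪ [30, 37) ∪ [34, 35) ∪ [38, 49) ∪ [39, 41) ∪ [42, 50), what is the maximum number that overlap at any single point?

3

Walk the sorted start/end points keeping a running depth.
The depth first hits 3 at 30.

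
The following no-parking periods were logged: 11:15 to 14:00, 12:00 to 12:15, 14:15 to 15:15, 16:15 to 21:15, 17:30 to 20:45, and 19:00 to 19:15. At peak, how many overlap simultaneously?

3

Sweep endpoints in order; track running count of active intervals.
Peak of 3 reached at 19:00.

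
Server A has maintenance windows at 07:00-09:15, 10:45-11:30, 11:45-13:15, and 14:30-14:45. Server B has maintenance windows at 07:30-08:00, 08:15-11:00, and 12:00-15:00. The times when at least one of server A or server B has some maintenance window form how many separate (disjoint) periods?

A ∪ B = 07:00–11:30, 11:45–15:00.
That is 2 disjoint pieces.

2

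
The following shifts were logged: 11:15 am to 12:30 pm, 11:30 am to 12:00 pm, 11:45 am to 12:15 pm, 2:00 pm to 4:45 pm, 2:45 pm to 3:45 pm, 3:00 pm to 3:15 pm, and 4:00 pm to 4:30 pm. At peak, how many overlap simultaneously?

Sweep endpoints in order; track running count of active intervals.
Peak of 3 reached at 11:45 am.

3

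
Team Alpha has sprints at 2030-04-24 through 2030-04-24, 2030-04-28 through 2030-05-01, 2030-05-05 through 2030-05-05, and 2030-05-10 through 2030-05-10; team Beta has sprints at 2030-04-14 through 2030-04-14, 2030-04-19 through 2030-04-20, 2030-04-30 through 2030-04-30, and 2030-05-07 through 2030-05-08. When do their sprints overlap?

2030-04-24 through 2030-04-24 falls entirely outside B.
2030-04-28 through 2030-05-01 overlaps B on 2030-04-30 through 2030-04-30.
2030-05-05 through 2030-05-05 falls entirely outside B.
2030-05-10 through 2030-05-10 falls entirely outside B.

2030-04-30 through 2030-04-30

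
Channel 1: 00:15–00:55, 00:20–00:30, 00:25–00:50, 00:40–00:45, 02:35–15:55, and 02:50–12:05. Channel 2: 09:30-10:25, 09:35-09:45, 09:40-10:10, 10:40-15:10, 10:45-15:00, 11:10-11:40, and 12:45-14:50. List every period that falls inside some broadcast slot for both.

A, merged: 00:15–00:55, 02:35–15:55.
B, merged: 09:30–10:25, 10:40–15:10.
00:15–00:55 meets no B interval.
02:35–15:55 ∩ B → 09:30–10:25, 10:40–15:10.

09:30–10:25, 10:40–15:10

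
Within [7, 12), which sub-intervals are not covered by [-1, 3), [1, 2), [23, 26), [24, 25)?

The merged coverage is [-1, 3), [23, 26).
Uncovered inside [7, 12): [7, 12).

[7, 12)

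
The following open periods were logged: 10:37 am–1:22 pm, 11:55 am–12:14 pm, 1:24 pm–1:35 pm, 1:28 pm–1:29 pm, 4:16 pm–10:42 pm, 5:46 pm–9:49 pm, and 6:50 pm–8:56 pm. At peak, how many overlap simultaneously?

Sweep endpoints in order; track running count of active intervals.
Peak of 3 reached at 6:50 pm.

3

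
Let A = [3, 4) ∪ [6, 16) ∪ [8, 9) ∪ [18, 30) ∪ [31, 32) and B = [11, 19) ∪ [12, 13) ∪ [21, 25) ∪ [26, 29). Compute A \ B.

[3, 4) ∪ [6, 11) ∪ [19, 21) ∪ [25, 26) ∪ [29, 30) ∪ [31, 32)

Merge the first list: [3, 4), [6, 16), [18, 30), [31, 32).
Merge the second list: [11, 19), [21, 25), [26, 29).
[3, 4): nothing removed.
[6, 16) \ B = [6, 11).
[18, 30) \ B = [19, 21), [25, 26), [29, 30).
[31, 32): nothing removed.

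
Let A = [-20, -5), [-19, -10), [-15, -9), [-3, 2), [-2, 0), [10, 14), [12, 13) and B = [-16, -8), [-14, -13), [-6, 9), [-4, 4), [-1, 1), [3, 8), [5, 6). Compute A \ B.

Merge the first list: [-20, -5), [-3, 2), [10, 14).
Merge the second list: [-16, -8), [-6, 9).
[-20, -5) minus B → [-20, -16), [-8, -6).
[-3, 2): fully covered by B → removed.
[10, 14): no B overlap → unchanged.

[-20, -16) ∪ [-8, -6) ∪ [10, 14)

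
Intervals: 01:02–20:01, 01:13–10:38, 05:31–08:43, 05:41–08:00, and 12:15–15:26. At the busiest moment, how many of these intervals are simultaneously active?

4

At 05:41, 4 of the intervals are simultaneously active.
No point has more.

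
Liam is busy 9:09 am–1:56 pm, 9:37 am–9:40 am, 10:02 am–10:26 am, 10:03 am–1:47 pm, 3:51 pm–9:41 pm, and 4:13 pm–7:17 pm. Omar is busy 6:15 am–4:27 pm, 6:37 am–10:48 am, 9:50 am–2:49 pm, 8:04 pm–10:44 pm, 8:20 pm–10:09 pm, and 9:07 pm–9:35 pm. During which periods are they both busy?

9:09 am-1:56 pm, 3:51 pm-4:27 pm, 8:04 pm-9:41 pm

First set merges to 9:09 am-1:56 pm, 3:51 pm-9:41 pm.
Second set merges to 6:15 am-4:27 pm, 8:04 pm-10:44 pm.
9:09 am-1:56 pm overlaps B on 9:09 am-1:56 pm.
3:51 pm-9:41 pm overlaps B on 3:51 pm-4:27 pm, 8:04 pm-9:41 pm.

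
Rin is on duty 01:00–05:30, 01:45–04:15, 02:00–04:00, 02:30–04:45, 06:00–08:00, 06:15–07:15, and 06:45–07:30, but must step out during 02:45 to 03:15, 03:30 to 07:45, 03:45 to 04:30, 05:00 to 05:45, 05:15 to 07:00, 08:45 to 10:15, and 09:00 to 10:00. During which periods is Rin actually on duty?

Merge the first list: 01:00-05:30, 06:00-08:00.
Merge the second list: 02:45-03:15, 03:30-07:45, 08:45-10:15.
01:00-05:30 with B removed leaves 01:00-02:45, 03:15-03:30.
06:00-08:00 with B removed leaves 07:45-08:00.

01:00-02:45, 03:15-03:30, 07:45-08:00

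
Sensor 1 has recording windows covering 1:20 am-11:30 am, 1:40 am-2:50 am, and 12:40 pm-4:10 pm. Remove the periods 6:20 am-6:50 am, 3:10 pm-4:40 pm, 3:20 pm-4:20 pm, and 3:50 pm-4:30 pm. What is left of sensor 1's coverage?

1:20 am–6:20 am, 6:50 am–11:30 am, 12:40 pm–3:10 pm

Merge the first list: 1:20 am–11:30 am, 12:40 pm–4:10 pm.
Merge the second list: 6:20 am–6:50 am, 3:10 pm–4:40 pm.
1:20 am–11:30 am \ B = 1:20 am–6:20 am, 6:50 am–11:30 am.
12:40 pm–4:10 pm \ B = 12:40 pm–3:10 pm.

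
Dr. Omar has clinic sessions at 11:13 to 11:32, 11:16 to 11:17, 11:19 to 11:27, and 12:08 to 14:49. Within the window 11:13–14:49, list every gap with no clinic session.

After merging, the occupied span is 11:13–11:32, 12:08–14:49.
Gaps within 11:13–14:49: 11:32–12:08.

11:32–12:08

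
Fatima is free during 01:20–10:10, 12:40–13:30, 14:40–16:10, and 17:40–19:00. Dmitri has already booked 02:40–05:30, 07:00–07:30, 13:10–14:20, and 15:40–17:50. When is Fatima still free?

01:20–02:40, 05:30–07:00, 07:30–10:10, 12:40–13:10, 14:40–15:40, 17:50–19:00

01:20–10:10 minus B → 01:20–02:40, 05:30–07:00, 07:30–10:10.
12:40–13:30 minus B → 12:40–13:10.
14:40–16:10 minus B → 14:40–15:40.
17:40–19:00 minus B → 17:50–19:00.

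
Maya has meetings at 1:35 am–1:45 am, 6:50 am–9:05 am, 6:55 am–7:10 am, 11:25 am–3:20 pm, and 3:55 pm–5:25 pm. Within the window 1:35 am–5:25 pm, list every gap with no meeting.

1:45 am-6:50 am, 9:05 am-11:25 am, 3:20 pm-3:55 pm

Covered (merged): 1:35 am-1:45 am, 6:50 am-9:05 am, 11:25 am-3:20 pm, 3:55 pm-5:25 pm.
Gaps within 1:35 am-5:25 pm: 1:45 am-6:50 am, 9:05 am-11:25 am, 3:20 pm-3:55 pm.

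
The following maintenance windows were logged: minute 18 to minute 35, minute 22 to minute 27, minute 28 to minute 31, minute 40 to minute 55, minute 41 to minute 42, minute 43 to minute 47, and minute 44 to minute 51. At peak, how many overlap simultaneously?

Sweep endpoints in order; track running count of active intervals.
Peak of 3 reached at minute 44.

3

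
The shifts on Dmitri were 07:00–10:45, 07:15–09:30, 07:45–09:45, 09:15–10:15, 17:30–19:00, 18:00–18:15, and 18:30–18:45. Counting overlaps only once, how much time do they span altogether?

Merged: 07:00–10:45, 17:30–19:00.
Lengths: 3 h 45 min + 1 h 30 min = 5 h 15 min.

5 h 15 min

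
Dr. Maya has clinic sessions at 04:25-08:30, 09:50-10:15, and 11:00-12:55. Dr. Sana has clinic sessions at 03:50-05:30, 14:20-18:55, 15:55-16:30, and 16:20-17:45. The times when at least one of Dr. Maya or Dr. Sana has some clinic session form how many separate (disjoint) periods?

B, merged: 03:50–05:30, 14:20–18:55.
A ∪ B = 03:50–08:30, 09:50–10:15, 11:00–12:55, 14:20–18:55.
That is 4 disjoint pieces.

4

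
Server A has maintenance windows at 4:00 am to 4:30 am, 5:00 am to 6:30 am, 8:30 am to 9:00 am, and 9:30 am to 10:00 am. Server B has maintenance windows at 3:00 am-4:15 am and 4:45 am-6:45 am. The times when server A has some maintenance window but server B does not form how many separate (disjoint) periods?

A \ B = 4:15 am–4:30 am, 8:30 am–9:00 am, 9:30 am–10:00 am.
That is 3 disjoint pieces.

3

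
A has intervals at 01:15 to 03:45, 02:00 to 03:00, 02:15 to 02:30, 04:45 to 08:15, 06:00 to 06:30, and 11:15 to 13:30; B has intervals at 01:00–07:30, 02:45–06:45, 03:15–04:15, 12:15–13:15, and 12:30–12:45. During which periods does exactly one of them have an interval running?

01:00-01:15, 03:45-04:45, 07:30-08:15, 11:15-12:15, 13:15-13:30

Merge the first list: 01:15-03:45, 04:45-08:15, 11:15-13:30.
Merge the second list: 01:00-07:30, 12:15-13:15.
A but not B: 07:30-08:15, 11:15-12:15, 13:15-13:30.
B but not A: 01:00-01:15, 03:45-04:45.
Combining gives A △ B.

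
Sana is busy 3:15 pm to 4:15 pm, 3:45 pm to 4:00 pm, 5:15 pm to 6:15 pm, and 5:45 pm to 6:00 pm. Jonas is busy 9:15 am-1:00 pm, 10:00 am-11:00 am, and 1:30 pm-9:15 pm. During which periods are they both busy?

3:15 pm–4:15 pm, 5:15 pm–6:15 pm

First set merges to 3:15 pm–4:15 pm, 5:15 pm–6:15 pm.
Second set merges to 9:15 am–1:00 pm, 1:30 pm–9:15 pm.
3:15 pm–4:15 pm meets the second set on 3:15 pm–4:15 pm.
5:15 pm–6:15 pm meets the second set on 5:15 pm–6:15 pm.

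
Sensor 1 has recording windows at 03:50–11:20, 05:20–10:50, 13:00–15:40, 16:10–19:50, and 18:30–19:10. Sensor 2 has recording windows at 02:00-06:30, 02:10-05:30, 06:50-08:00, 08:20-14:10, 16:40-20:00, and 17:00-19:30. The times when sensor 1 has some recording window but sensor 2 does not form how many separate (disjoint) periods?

4

A, merged: 03:50-11:20, 13:00-15:40, 16:10-19:50.
B, merged: 02:00-06:30, 06:50-08:00, 08:20-14:10, 16:40-20:00.
A \ B = 06:30-06:50, 08:00-08:20, 14:10-15:40, 16:10-16:40.
That is 4 disjoint pieces.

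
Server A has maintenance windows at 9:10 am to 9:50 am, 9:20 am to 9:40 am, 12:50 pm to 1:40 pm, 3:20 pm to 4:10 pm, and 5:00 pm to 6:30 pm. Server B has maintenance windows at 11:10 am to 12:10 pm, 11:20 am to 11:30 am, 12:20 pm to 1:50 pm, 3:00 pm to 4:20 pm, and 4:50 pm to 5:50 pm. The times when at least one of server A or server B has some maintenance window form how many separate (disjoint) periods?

First set merges to 9:10 am–9:50 am, 12:50 pm–1:40 pm, 3:20 pm–4:10 pm, 5:00 pm–6:30 pm.
Second set merges to 11:10 am–12:10 pm, 12:20 pm–1:50 pm, 3:00 pm–4:20 pm, 4:50 pm–5:50 pm.
A ∪ B = 9:10 am–9:50 am, 11:10 am–12:10 pm, 12:20 pm–1:50 pm, 3:00 pm–4:20 pm, 4:50 pm–6:30 pm.
That is 5 disjoint pieces.

5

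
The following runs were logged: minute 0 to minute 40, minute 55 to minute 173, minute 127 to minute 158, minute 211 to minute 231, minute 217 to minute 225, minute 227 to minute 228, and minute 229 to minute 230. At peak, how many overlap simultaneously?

Sweep endpoints in order; track running count of active intervals.
Peak of 2 reached at minute 127.

2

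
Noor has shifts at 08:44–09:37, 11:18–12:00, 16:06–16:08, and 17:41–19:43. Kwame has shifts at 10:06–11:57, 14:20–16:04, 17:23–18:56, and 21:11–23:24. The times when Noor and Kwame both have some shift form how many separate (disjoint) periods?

2

A ∩ B = 11:18–11:57, 17:41–18:56.
That is 2 disjoint pieces.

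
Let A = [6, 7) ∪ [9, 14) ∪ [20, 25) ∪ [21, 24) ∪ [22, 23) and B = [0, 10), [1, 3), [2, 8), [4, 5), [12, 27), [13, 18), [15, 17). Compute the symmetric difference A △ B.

First set merges to [6, 7), [9, 14), [20, 25).
Second set merges to [0, 10), [12, 27).
A but not B: [10, 12).
B but not A: [0, 6), [7, 9), [14, 20), [25, 27).
Combining gives A △ B.

[0, 6) ∪ [7, 9) ∪ [10, 12) ∪ [14, 20) ∪ [25, 27)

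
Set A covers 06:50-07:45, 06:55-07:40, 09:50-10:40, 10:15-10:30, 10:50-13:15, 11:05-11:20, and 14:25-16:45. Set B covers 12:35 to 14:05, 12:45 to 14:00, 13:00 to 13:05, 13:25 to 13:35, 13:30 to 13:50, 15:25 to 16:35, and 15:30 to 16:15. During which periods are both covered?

12:35–13:15, 15:25–16:35

Merge the first list: 06:50–07:45, 09:50–10:40, 10:50–13:15, 14:25–16:45.
Merge the second list: 12:35–14:05, 15:25–16:35.
06:50–07:45: no overlap with the second set.
09:50–10:40: no overlap with the second set.
10:50–13:15 meets the second set on 12:35–13:15.
14:25–16:45 meets the second set on 15:25–16:35.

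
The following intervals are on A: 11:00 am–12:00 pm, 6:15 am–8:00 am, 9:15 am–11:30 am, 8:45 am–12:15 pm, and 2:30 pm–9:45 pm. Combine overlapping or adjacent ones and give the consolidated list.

6:15 am–8:00 am, 8:45 am–12:15 pm, 2:30 pm–9:45 pm

Sort by start: 6:15 am–8:00 am, 8:45 am–12:15 pm, 9:15 am–11:30 am, 11:00 am–12:00 pm, 2:30 pm–9:45 pm.
8:45 am–12:15 pm is disjoint → start new block.
9:15 am–11:30 am overlaps/touches 8:45 am–12:15 pm → extend to 8:45 am–12:15 pm.
11:00 am–12:00 pm overlaps/touches 8:45 am–12:15 pm → extend to 8:45 am–12:15 pm.
2:30 pm–9:45 pm is disjoint → start new block.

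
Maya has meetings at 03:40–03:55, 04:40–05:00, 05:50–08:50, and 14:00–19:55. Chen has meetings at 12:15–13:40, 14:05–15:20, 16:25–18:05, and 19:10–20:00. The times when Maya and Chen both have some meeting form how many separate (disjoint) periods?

A ∩ B = 14:05-15:20, 16:25-18:05, 19:10-19:55.
That is 3 disjoint pieces.

3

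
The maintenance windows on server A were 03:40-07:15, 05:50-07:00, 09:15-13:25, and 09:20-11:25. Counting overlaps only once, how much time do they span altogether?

Merged: 03:40–07:15, 09:15–13:25.
Lengths: 3 h 35 min + 4 h 10 min = 7 h 45 min.

7 h 45 min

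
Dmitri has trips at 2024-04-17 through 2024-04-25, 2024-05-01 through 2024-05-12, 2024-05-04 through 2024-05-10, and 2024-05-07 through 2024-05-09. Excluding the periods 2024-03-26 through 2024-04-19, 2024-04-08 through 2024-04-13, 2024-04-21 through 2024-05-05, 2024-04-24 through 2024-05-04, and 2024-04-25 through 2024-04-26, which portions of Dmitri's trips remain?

2024-04-20 through 2024-04-20, 2024-05-06 through 2024-05-12

Merge the first list: 2024-04-17 through 2024-04-25, 2024-05-01 through 2024-05-12.
Merge the second list: 2024-03-26 through 2024-04-19, 2024-04-21 through 2024-05-05.
2024-04-17 through 2024-04-25 \ B = 2024-04-20 through 2024-04-20.
2024-05-01 through 2024-05-12 \ B = 2024-05-06 through 2024-05-12.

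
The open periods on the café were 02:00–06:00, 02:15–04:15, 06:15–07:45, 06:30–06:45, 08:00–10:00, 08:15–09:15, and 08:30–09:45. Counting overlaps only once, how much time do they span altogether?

Merged: 02:00–06:00, 06:15–07:45, 08:00–10:00.
Lengths: 4 h + 1 h 30 min + 2 h = 7 h 30 min.

7 h 30 min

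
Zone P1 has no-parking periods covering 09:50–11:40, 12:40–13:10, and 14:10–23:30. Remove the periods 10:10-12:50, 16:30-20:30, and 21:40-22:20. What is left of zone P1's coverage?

09:50–11:40 \ B = 09:50–10:10.
12:40–13:10 \ B = 12:50–13:10.
14:10–23:30 \ B = 14:10–16:30, 20:30–21:40, 22:20–23:30.

09:50–10:10, 12:50–13:10, 14:10–16:30, 20:30–21:40, 22:20–23:30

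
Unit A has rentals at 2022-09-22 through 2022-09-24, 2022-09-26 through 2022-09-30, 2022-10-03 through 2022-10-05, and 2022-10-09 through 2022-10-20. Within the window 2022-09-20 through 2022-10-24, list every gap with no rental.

After merging, the occupied span is 2022-09-22 through 2022-09-24, 2022-09-26 through 2022-09-30, 2022-10-03 through 2022-10-05, 2022-10-09 through 2022-10-20.
Uncovered inside 2022-09-20 through 2022-10-24: 2022-09-20 through 2022-09-21, 2022-09-25 through 2022-09-25, 2022-10-01 through 2022-10-02, 2022-10-06 through 2022-10-08, 2022-10-21 through 2022-10-24.

2022-09-20 through 2022-09-21, 2022-09-25 through 2022-09-25, 2022-10-01 through 2022-10-02, 2022-10-06 through 2022-10-08, 2022-10-21 through 2022-10-24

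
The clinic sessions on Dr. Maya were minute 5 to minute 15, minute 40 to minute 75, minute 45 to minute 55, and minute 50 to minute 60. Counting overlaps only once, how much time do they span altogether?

45 minutes

Merged: minute 5 to minute 15, minute 40 to minute 75.
Lengths: 10 minutes + 35 minutes = 45 minutes.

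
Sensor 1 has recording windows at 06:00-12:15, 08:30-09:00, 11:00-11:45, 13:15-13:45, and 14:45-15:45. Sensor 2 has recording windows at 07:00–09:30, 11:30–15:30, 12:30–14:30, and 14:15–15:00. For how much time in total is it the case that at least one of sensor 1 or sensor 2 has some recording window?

9 h 45 min

Merge the first list: 06:00–12:15, 13:15–13:45, 14:45–15:45.
Merge the second list: 07:00–09:30, 11:30–15:30.
A ∪ B = 06:00–15:45.
Total: 9 h 45 min.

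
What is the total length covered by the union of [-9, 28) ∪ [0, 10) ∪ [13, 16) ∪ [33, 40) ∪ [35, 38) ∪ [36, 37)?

Merged: [-9, 28), [33, 40).
Lengths: 37 + 7 = 44.

44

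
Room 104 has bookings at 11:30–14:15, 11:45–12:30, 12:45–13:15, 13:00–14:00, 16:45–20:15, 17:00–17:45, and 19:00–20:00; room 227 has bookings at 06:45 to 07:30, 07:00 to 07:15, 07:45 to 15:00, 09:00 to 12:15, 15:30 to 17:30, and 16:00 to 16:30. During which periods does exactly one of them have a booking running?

A, merged: 11:30–14:15, 16:45–20:15.
B, merged: 06:45–07:30, 07:45–15:00, 15:30–17:30.
A but not B: 17:30–20:15.
B but not A: 06:45–07:30, 07:45–11:30, 14:15–15:00, 15:30–16:45.
Combining gives A △ B.

06:45–07:30, 07:45–11:30, 14:15–15:00, 15:30–16:45, 17:30–20:15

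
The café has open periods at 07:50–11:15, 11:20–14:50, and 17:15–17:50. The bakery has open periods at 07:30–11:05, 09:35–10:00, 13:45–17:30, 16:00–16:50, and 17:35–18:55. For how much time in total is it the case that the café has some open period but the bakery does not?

B, merged: 07:30–11:05, 13:45–17:30, 17:35–18:55.
A \ B = 11:05–11:15, 11:20–13:45, 17:30–17:35.
Total: 10 min + 2 h 25 min + 5 min = 2 h 40 min.

2 h 40 min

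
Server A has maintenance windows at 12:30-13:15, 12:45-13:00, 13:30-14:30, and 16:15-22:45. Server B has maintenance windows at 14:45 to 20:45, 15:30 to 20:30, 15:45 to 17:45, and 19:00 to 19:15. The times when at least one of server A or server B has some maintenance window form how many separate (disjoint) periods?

Merge the first list: 12:30–13:15, 13:30–14:30, 16:15–22:45.
Merge the second list: 14:45–20:45.
A ∪ B = 12:30–13:15, 13:30–14:30, 14:45–22:45.
That is 3 disjoint pieces.

3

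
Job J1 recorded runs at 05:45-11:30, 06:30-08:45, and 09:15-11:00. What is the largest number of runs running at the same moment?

2

At 06:30, 2 of the intervals are simultaneously active.
No point has more.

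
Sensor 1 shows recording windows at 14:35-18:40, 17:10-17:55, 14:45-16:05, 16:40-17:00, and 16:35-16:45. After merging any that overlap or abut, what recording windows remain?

Sort by start: 14:35-18:40, 14:45-16:05, 16:35-16:45, 16:40-17:00, 17:10-17:55.
14:45-16:05 overlaps/touches 14:35-18:40 → extend to 14:35-18:40.
16:35-16:45 overlaps/touches 14:35-18:40 → extend to 14:35-18:40.
16:40-17:00 overlaps/touches 14:35-18:40 → extend to 14:35-18:40.
17:10-17:55 overlaps/touches 14:35-18:40 → extend to 14:35-18:40.

14:35-18:40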